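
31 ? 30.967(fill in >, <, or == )>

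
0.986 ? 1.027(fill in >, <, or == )<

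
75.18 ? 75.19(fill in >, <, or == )<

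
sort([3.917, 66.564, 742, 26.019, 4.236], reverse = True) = [742, 66.564, 26.019, 4.236, 3.917]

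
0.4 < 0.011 False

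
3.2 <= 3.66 True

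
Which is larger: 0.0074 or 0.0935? 0.0935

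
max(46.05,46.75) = 46.75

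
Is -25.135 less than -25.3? No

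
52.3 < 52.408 True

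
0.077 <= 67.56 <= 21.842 False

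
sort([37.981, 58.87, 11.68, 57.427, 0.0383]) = [0.0383, 11.68, 37.981, 57.427, 58.87]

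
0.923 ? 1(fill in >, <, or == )<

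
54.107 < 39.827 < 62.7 False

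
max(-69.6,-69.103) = -69.103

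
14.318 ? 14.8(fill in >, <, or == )<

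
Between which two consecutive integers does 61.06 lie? 61 and 62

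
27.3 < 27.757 True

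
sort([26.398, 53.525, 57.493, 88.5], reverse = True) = [88.5, 57.493, 53.525, 26.398]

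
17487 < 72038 True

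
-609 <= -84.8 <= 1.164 True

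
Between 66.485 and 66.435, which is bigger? 66.485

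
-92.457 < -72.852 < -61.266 True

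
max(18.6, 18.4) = 18.6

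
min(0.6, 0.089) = 0.089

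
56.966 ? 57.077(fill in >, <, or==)<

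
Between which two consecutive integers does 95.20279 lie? 95 and 96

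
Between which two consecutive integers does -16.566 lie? -17 and -16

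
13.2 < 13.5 True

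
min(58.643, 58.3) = 58.3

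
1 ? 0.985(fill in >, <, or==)>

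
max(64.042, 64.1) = 64.1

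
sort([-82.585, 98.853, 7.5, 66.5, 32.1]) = [-82.585, 7.5, 32.1, 66.5, 98.853]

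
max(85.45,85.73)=85.73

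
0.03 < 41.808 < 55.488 True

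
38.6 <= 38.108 False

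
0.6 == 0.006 False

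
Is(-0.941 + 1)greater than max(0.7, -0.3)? No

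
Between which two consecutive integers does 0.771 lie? 0 and 1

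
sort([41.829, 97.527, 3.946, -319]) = [-319, 3.946, 41.829, 97.527]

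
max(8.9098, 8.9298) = 8.9298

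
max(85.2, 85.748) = 85.748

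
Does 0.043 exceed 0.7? No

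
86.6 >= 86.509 True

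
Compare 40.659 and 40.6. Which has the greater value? 40.659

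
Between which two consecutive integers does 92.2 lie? 92 and 93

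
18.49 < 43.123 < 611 True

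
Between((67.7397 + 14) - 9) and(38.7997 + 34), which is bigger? (38.7997 + 34)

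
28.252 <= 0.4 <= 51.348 False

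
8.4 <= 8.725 True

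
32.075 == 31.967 False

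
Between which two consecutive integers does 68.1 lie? 68 and 69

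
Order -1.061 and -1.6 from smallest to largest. -1.6, -1.061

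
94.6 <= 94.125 False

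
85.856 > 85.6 True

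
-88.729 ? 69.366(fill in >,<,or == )<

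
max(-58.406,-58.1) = -58.1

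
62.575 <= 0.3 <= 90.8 False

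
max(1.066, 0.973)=1.066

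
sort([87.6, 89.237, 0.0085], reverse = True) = [89.237, 87.6, 0.0085]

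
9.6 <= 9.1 False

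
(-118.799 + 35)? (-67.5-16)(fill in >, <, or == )<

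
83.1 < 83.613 True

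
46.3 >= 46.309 False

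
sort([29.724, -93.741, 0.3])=[-93.741, 0.3, 29.724]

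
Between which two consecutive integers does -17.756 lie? -18 and -17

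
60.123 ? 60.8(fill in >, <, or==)<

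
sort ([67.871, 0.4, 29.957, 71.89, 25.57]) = [0.4, 25.57, 29.957, 67.871, 71.89]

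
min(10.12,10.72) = 10.12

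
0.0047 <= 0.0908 True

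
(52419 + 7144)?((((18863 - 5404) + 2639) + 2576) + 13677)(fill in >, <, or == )>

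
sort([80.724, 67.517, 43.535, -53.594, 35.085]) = [-53.594, 35.085, 43.535, 67.517, 80.724]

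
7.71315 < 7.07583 False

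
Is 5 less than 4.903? No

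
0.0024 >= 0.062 False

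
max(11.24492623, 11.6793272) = 11.6793272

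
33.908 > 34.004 False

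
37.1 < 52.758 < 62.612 True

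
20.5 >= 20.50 True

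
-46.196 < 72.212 True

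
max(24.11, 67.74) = 67.74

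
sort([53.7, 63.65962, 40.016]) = [40.016, 53.7, 63.65962]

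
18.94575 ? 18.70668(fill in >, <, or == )>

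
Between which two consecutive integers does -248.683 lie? -249 and -248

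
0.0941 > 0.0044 True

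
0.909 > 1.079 False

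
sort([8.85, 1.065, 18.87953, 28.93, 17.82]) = [1.065, 8.85, 17.82, 18.87953, 28.93]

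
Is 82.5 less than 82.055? No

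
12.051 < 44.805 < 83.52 True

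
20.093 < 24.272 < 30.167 True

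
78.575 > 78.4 True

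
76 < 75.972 False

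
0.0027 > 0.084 False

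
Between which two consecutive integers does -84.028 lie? -85 and -84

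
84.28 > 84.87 False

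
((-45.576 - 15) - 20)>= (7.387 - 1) False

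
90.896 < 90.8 False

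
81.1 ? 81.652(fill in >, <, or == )<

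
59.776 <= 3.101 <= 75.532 False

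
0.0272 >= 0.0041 True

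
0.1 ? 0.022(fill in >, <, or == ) >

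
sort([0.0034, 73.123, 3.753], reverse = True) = [73.123, 3.753, 0.0034]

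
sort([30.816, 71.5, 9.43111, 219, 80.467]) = [9.43111, 30.816, 71.5, 80.467, 219]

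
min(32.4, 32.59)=32.4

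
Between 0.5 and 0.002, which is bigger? 0.5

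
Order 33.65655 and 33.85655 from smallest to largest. 33.65655, 33.85655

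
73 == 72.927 False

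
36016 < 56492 True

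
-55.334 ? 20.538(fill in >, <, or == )<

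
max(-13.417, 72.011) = 72.011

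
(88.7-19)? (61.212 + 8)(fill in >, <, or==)>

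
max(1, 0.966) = 1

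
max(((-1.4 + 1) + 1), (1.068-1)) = 0.6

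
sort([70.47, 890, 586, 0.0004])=[0.0004, 70.47, 586, 890]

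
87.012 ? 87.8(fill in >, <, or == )<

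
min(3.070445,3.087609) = 3.070445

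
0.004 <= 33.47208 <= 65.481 True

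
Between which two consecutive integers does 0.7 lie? 0 and 1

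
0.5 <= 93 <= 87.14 False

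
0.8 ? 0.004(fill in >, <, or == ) >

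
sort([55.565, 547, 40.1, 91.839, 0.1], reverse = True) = [547, 91.839, 55.565, 40.1, 0.1]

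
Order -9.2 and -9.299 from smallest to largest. -9.299, -9.2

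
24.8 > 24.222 True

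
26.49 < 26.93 True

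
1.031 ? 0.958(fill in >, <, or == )>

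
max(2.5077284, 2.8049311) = 2.8049311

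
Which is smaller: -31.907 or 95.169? -31.907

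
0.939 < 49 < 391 True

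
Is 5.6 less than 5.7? Yes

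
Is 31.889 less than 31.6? No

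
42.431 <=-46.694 False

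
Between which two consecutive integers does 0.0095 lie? 0 and 1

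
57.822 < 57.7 False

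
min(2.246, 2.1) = 2.1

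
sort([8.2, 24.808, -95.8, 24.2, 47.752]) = [-95.8, 8.2, 24.2, 24.808, 47.752]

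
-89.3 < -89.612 False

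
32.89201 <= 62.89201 True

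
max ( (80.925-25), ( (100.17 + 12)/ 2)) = 56.085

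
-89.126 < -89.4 False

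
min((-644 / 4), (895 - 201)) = -161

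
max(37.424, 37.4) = 37.424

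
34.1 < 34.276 True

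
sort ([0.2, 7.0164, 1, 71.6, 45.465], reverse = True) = [71.6, 45.465, 7.0164, 1, 0.2]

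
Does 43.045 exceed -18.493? Yes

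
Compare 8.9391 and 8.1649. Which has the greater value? 8.9391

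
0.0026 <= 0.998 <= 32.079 True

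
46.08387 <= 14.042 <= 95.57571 False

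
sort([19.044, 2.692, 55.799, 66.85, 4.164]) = [2.692, 4.164, 19.044, 55.799, 66.85]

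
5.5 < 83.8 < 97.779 True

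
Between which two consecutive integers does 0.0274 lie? 0 and 1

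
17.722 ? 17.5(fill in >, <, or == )>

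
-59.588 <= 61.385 True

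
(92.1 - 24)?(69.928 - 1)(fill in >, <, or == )<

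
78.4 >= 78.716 False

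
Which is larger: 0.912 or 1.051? 1.051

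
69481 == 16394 False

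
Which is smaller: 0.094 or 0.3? 0.094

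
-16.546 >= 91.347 False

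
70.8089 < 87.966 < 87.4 False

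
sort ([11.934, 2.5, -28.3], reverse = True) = [11.934, 2.5, -28.3]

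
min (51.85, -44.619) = -44.619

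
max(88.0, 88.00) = 88.00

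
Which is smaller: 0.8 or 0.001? 0.001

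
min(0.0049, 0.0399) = 0.0049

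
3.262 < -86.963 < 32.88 False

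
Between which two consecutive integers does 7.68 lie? 7 and 8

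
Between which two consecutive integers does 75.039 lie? 75 and 76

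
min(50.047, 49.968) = 49.968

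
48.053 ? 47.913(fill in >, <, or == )>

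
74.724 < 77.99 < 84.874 True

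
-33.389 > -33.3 False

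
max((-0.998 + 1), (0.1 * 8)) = 0.8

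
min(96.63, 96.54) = 96.54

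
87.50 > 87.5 False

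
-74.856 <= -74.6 True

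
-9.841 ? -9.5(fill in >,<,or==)<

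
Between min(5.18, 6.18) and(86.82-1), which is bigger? (86.82-1)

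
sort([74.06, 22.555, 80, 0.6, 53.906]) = [0.6, 22.555, 53.906, 74.06, 80]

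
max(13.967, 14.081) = 14.081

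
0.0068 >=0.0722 False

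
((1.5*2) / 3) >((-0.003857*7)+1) True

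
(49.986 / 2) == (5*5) False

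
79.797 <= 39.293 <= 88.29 False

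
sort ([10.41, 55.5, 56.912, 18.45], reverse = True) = [56.912, 55.5, 18.45, 10.41]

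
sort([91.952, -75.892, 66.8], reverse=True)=[91.952, 66.8, -75.892]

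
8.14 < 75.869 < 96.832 True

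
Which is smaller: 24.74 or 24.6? 24.6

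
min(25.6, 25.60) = 25.6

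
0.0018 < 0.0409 True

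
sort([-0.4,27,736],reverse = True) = [736,27,-0.4]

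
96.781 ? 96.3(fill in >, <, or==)>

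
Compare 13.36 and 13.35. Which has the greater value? 13.36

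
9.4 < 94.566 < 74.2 False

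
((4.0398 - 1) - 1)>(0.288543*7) True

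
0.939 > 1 False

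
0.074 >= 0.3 False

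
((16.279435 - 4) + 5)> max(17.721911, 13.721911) False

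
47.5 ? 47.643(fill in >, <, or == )<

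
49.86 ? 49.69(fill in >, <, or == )>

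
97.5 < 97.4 False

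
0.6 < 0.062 False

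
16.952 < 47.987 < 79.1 True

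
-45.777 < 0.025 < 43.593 True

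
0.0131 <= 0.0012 False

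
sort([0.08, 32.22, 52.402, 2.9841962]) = [0.08, 2.9841962, 32.22, 52.402]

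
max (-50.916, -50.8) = -50.8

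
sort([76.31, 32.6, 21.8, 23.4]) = [21.8, 23.4, 32.6, 76.31]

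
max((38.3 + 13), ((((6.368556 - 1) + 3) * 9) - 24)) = 51.317004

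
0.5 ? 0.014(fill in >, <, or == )>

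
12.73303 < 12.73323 True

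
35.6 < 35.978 True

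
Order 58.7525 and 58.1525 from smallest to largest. 58.1525, 58.7525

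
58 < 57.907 False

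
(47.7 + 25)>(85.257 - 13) True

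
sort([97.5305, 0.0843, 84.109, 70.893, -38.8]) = [-38.8, 0.0843, 70.893, 84.109, 97.5305]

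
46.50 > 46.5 False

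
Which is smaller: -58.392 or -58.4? -58.4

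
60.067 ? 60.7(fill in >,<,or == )<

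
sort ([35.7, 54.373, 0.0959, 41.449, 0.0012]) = [0.0012, 0.0959, 35.7, 41.449, 54.373]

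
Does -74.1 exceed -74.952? Yes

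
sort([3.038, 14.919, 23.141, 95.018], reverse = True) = [95.018, 23.141, 14.919, 3.038]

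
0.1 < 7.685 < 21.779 True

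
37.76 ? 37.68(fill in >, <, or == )>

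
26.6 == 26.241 False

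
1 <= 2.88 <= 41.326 True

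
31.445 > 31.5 False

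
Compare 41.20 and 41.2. They are equal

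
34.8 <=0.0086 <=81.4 False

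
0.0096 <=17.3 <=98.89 True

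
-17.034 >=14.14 False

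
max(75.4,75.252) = 75.4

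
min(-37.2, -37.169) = -37.2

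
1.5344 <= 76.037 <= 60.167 False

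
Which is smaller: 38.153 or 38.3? 38.153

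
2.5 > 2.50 False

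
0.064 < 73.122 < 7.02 False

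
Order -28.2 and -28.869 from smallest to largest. -28.869, -28.2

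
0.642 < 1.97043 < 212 True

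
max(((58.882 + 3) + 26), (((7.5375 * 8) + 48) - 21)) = 87.882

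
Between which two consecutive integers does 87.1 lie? 87 and 88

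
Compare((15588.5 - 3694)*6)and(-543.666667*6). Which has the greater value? ((15588.5 - 3694)*6)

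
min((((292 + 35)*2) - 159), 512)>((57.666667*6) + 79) True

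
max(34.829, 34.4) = 34.829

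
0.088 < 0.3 True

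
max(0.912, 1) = 1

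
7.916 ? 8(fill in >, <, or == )<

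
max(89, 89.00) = 89.00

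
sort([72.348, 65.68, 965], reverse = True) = [965, 72.348, 65.68]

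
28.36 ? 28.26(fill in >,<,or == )>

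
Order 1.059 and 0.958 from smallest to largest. 0.958, 1.059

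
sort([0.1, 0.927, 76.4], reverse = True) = [76.4, 0.927, 0.1]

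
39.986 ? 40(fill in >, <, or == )<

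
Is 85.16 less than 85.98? Yes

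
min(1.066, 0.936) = 0.936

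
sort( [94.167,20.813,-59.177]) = [-59.177,20.813,94.167]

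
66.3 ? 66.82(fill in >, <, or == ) <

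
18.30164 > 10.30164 True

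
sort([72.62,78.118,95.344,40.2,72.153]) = [40.2,72.153,72.62,78.118,95.344]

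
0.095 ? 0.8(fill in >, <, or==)<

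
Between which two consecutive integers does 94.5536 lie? 94 and 95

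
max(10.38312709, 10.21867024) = 10.38312709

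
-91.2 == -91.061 False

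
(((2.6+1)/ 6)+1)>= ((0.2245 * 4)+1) False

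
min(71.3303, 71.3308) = 71.3303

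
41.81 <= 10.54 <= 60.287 False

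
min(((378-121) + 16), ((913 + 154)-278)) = 273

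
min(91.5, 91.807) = 91.5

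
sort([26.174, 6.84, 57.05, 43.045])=[6.84, 26.174, 43.045, 57.05]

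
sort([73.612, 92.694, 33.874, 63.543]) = [33.874, 63.543, 73.612, 92.694]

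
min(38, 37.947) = 37.947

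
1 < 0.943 False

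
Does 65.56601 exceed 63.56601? Yes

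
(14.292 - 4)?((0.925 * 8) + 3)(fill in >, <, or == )<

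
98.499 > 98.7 False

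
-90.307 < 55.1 True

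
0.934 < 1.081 True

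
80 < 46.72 False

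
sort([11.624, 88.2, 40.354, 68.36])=[11.624, 40.354, 68.36, 88.2]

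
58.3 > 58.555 False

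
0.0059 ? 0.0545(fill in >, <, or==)<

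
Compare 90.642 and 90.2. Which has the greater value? 90.642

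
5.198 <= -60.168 False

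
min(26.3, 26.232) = 26.232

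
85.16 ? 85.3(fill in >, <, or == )<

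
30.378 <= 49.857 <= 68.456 True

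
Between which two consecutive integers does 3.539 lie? 3 and 4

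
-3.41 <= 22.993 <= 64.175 True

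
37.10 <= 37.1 True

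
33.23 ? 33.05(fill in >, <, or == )>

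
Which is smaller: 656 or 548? 548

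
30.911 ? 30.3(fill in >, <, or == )>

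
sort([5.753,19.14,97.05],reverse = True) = [97.05,19.14,5.753]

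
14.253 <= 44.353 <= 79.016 True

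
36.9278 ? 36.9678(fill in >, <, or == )<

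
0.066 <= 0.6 True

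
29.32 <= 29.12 False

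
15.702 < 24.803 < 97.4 True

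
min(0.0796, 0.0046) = 0.0046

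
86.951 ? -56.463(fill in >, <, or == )>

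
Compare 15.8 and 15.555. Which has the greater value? 15.8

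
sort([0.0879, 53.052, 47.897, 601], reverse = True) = [601, 53.052, 47.897, 0.0879]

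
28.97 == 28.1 False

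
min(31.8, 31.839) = 31.8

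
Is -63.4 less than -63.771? No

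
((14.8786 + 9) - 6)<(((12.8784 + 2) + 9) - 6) False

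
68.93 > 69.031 False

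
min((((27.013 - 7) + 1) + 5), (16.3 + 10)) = 26.013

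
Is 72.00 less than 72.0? No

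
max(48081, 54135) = 54135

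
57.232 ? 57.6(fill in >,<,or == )<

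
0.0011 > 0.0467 False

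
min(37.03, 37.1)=37.03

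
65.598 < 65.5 False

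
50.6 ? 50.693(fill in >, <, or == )<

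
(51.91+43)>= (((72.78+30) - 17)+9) True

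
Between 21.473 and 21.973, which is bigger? 21.973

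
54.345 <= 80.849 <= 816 True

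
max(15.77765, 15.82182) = 15.82182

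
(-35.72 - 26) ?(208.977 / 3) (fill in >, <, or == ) <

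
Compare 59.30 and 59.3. They are equal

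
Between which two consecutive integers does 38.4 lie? 38 and 39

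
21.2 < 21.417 True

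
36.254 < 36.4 True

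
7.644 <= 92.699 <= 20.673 False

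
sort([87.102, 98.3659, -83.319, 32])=[-83.319, 32, 87.102, 98.3659]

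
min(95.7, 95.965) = 95.7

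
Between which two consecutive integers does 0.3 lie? 0 and 1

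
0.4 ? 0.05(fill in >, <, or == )>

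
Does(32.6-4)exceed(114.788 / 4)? No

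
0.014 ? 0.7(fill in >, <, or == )<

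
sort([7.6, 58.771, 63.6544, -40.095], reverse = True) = [63.6544, 58.771, 7.6, -40.095]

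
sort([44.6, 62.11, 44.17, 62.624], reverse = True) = [62.624, 62.11, 44.6, 44.17]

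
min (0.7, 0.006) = 0.006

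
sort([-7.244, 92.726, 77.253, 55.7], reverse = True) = [92.726, 77.253, 55.7, -7.244]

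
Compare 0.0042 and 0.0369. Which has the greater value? 0.0369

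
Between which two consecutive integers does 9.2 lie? 9 and 10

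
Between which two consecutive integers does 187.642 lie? 187 and 188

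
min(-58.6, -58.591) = -58.6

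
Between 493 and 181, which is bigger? 493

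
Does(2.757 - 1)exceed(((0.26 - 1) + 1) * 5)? Yes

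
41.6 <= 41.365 False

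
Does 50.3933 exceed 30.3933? Yes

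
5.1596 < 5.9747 True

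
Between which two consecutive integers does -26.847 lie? -27 and -26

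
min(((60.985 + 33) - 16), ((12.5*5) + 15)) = 77.5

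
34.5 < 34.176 False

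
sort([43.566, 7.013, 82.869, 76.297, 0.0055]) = [0.0055, 7.013, 43.566, 76.297, 82.869]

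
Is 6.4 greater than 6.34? Yes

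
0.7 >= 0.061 True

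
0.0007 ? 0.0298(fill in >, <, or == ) <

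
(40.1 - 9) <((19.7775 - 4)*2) True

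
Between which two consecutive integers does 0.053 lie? 0 and 1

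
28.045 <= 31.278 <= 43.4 True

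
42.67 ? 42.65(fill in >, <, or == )>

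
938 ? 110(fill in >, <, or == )>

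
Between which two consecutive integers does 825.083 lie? 825 and 826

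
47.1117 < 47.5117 True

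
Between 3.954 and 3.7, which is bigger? 3.954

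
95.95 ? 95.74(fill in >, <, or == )>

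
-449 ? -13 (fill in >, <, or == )<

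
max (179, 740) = 740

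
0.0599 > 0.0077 True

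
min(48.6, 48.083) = 48.083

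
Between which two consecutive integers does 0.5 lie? 0 and 1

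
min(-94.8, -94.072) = -94.8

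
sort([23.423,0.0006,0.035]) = [0.0006,0.035,23.423]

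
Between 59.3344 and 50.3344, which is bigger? 59.3344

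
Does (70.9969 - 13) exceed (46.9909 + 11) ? Yes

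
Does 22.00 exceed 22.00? No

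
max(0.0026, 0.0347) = 0.0347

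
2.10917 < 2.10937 True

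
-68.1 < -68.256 False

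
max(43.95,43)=43.95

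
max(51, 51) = 51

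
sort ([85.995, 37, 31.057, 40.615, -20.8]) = [-20.8, 31.057, 37, 40.615, 85.995]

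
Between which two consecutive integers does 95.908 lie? 95 and 96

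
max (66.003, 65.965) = 66.003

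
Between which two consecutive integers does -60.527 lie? -61 and -60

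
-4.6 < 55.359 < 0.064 False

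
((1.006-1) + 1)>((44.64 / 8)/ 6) True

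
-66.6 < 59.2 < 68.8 True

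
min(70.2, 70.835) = 70.2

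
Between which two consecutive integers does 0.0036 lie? 0 and 1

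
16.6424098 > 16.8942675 False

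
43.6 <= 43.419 False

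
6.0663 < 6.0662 False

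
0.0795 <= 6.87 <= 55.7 True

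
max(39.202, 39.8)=39.8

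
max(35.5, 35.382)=35.5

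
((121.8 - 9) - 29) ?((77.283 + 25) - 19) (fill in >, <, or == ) >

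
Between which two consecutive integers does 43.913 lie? 43 and 44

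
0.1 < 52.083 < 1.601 False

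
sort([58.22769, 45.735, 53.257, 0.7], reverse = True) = [58.22769, 53.257, 45.735, 0.7]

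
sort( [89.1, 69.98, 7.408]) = [7.408, 69.98, 89.1]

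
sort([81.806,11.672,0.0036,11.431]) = [0.0036,11.431,11.672,81.806]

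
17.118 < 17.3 True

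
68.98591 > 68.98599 False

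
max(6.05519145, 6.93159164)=6.93159164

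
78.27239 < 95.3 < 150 True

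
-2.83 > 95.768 False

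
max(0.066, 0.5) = 0.5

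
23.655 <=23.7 True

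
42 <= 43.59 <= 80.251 True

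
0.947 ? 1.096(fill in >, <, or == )<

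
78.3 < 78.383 True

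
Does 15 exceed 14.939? Yes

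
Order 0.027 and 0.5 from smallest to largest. 0.027, 0.5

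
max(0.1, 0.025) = 0.1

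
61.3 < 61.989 True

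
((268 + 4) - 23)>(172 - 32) True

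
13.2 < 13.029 False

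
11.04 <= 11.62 True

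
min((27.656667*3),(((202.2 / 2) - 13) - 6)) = 82.1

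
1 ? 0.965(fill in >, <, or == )>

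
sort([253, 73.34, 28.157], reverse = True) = [253, 73.34, 28.157]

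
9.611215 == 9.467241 False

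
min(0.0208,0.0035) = 0.0035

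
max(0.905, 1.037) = 1.037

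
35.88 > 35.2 True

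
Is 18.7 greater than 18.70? No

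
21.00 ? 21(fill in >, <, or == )==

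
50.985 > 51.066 False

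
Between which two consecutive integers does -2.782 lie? -3 and -2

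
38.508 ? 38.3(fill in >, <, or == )>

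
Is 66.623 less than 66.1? No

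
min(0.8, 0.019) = 0.019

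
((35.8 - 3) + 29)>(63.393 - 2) True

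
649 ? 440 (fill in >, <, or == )>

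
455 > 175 True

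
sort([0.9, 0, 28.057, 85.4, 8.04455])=[0, 0.9, 8.04455, 28.057, 85.4]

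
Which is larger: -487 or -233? -233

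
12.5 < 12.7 True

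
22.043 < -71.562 False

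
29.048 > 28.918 True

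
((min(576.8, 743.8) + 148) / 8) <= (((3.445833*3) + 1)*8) True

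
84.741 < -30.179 False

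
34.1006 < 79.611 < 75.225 False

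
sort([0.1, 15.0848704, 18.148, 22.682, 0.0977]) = [0.0977, 0.1, 15.0848704, 18.148, 22.682]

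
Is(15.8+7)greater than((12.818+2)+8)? No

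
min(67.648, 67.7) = 67.648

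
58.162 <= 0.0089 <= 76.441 False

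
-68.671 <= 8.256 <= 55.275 True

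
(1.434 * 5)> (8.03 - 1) True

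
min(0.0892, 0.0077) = 0.0077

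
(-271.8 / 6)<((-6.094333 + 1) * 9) False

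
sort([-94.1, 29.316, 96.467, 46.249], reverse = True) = [96.467, 46.249, 29.316, -94.1]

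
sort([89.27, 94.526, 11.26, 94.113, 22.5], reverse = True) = [94.526, 94.113, 89.27, 22.5, 11.26]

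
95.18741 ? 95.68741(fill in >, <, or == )<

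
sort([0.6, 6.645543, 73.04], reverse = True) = [73.04, 6.645543, 0.6]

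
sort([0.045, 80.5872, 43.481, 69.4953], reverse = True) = [80.5872, 69.4953, 43.481, 0.045]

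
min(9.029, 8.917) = 8.917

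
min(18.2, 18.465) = 18.2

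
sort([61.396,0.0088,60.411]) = [0.0088,60.411,61.396]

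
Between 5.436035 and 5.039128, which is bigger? 5.436035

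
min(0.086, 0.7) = 0.086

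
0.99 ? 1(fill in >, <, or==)<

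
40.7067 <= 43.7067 True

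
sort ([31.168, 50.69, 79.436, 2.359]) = [2.359, 31.168, 50.69, 79.436]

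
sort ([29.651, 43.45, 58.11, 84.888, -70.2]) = [-70.2, 29.651, 43.45, 58.11, 84.888]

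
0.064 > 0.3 False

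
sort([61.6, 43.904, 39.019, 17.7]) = [17.7, 39.019, 43.904, 61.6]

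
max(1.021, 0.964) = 1.021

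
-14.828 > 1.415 False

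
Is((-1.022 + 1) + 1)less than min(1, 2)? Yes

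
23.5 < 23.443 False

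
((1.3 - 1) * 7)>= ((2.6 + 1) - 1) False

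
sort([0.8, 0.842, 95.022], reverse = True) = [95.022, 0.842, 0.8]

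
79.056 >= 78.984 True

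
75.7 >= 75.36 True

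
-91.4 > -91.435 True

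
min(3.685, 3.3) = 3.3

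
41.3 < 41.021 False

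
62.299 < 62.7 True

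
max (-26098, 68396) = 68396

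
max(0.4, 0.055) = 0.4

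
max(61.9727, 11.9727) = 61.9727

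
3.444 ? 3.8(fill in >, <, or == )<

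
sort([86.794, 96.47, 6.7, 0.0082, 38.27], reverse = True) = [96.47, 86.794, 38.27, 6.7, 0.0082]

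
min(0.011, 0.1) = 0.011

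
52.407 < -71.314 False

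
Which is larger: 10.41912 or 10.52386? 10.52386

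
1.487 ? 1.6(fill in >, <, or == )<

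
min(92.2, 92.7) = 92.2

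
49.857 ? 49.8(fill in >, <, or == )>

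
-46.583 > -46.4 False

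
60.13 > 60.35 False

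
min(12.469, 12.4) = 12.4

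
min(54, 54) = 54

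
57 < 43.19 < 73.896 False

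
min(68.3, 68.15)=68.15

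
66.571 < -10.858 False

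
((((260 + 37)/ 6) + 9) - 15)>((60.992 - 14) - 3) False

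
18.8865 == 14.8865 False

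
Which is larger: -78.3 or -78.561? -78.3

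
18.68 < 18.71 True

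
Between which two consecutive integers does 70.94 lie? 70 and 71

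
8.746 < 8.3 False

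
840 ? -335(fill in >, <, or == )>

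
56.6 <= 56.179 False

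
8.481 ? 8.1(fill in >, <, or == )>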